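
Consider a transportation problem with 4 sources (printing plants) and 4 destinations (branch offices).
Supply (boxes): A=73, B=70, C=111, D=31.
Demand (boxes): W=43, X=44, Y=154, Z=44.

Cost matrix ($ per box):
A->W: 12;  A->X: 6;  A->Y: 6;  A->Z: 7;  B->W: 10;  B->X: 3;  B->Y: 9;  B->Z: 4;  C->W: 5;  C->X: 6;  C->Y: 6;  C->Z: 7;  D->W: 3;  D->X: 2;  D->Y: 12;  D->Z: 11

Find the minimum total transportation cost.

1403

One minimum-cost allocation:
  A to Y: 73 boxes
  B to X: 26 boxes
  B to Z: 44 boxes
  C to W: 30 boxes
  C to Y: 81 boxes
  D to W: 13 boxes
  D to X: 18 boxes
Total cost = $1403.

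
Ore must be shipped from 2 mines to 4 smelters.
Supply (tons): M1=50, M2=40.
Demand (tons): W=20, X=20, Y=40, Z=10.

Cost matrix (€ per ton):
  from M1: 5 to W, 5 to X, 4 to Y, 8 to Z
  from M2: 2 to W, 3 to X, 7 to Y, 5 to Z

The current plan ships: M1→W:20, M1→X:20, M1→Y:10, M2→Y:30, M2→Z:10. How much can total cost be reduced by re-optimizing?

Current plan cost = 20·5 + 20·5 + 10·4 + 30·7 + 10·5 = €500.
Optimal plan:
  M1–X: 10 × €5 = €50
  M1–Y: 40 × €4 = €160
  M2–W: 20 × €2 = €40
  M2–X: 10 × €3 = €30
  M2–Z: 10 × €5 = €50
Optimal cost = €330.
Saving = 500 − 330 = €170.

170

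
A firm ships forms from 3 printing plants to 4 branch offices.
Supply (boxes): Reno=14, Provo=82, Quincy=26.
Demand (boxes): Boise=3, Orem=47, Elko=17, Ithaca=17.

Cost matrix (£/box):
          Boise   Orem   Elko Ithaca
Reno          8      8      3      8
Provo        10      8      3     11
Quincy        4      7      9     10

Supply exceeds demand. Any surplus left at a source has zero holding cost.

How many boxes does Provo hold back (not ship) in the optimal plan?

38

An optimal plan:
  Reno to Ithaca: 14 × £8 = £112
  Provo to Orem: 27 × £8 = £216
  Provo to Elko: 17 × £3 = £51
  Quincy to Boise: 3 × £4 = £12
  Quincy to Orem: 20 × £7 = £140
  Quincy to Ithaca: 3 × £10 = £30
Total cost = £561.
Provo ships 44 of its 82, leaving 38.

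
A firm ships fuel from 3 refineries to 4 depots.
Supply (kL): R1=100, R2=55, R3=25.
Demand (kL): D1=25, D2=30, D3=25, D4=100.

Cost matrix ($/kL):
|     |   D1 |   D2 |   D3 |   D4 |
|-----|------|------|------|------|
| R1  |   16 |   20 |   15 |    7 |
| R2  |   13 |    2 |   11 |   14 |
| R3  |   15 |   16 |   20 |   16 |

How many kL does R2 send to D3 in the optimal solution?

Solving gives:
  R1->D4: 100 kL
  R2->D2: 30 kL
  R2->D3: 25 kL
  R3->D1: 25 kL
Total cost = $1410.
So R2→D3 carries 25 kL.

25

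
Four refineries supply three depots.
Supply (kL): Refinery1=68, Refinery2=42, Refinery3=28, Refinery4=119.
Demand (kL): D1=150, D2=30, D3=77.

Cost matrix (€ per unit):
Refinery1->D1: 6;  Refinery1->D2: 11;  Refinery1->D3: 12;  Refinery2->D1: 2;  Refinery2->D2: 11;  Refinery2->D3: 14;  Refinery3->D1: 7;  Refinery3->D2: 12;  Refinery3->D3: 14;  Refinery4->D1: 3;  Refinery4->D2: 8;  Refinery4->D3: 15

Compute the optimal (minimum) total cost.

Optimal allocation:
  Refinery1→D3: 68 × €12 = €816
  Refinery2→D1: 42 × €2 = €84
  Refinery3→D1: 19 × €7 = €133
  Refinery3→D3: 9 × €14 = €126
  Refinery4→D1: 89 × €3 = €267
  Refinery4→D2: 30 × €8 = €240
Total = 816 + 84 + 133 + 126 + 267 + 240 = €1666.
(Supply check: Refinery1 ships 68; Refinery2 ships 42; Refinery3 ships 28; Refinery4 ships 119.)

1666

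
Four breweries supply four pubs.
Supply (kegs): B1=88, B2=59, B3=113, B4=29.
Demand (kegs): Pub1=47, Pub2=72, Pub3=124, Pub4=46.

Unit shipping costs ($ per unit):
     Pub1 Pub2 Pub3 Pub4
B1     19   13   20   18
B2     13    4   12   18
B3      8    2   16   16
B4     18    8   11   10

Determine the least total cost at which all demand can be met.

3155

One minimum-cost allocation:
  B1->Pub3: 42 × $20 = $840
  B1->Pub4: 46 × $18 = $828
  B2->Pub2: 6 × $4 = $24
  B2->Pub3: 53 × $12 = $636
  B3->Pub1: 47 × $8 = $376
  B3->Pub2: 66 × $2 = $132
  B4->Pub3: 29 × $11 = $319
Total = 840 + 828 + 24 + 636 + 376 + 132 + 319 = $3155.
(Supply check: B1 ships 88; B2 ships 59; B3 ships 113; B4 ships 29.)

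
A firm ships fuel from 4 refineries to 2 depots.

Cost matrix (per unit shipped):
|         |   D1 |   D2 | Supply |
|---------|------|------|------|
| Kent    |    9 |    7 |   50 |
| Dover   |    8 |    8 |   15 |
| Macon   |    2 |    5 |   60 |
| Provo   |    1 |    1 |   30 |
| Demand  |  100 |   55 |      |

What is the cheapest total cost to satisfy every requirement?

620

Optimal allocation:
  Kent–D2: 50 × 7 = 350
  Dover–D1: 15 × 8 = 120
  Macon–D1: 60 × 2 = 120
  Provo–D1: 25 × 1 = 25
  Provo–D2: 5 × 1 = 5
Total = 350 + 120 + 120 + 25 + 5 = 620.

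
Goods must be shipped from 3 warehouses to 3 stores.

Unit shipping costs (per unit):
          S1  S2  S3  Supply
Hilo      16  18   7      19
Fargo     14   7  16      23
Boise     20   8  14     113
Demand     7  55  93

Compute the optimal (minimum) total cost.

Optimal allocation:
  Hilo to S3: 19 units
  Fargo to S1: 7 units
  Fargo to S2: 16 units
  Boise to S2: 39 units
  Boise to S3: 74 units
Total cost = 1691.

1691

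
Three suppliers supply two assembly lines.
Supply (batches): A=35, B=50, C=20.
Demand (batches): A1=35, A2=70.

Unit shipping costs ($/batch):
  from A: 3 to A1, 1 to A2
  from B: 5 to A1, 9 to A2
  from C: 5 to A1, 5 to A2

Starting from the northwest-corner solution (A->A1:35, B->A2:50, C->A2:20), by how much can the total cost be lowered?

210

Current plan cost = 35·3 + 50·9 + 20·5 = $655.
Optimal plan:
  A->A2: 35 × $1 = $35
  B->A1: 35 × $5 = $175
  B->A2: 15 × $9 = $135
  C->A2: 20 × $5 = $100
Optimal cost = $445.
Saving = 655 − 445 = $210.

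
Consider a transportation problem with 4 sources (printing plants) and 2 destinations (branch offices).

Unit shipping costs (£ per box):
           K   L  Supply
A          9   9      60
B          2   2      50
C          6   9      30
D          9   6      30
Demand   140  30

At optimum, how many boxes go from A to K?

Optimal shipments:
  A to K: 60 boxes
  B to K: 50 boxes
  C to K: 30 boxes
  D to L: 30 boxes
Total cost = £1000.
So A→K carries 60 boxes.

60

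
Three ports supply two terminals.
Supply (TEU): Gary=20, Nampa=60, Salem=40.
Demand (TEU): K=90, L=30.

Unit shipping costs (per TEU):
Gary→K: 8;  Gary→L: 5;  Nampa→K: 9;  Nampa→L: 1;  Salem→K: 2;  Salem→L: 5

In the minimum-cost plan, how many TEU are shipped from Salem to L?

Optimal shipments:
  Gary to K: 20 × 8 = 160
  Nampa to K: 30 × 9 = 270
  Nampa to L: 30 × 1 = 30
  Salem to K: 40 × 2 = 80
Total cost = 540.
The route Salem→L is not used.

0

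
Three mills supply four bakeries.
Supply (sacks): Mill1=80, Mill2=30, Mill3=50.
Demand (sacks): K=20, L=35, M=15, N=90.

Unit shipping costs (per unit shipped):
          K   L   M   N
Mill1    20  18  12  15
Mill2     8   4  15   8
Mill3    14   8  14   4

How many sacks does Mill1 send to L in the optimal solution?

Optimal shipments:
  Mill1→K: 20 × 20 = 400
  Mill1→L: 5 × 18 = 90
  Mill1→M: 15 × 12 = 180
  Mill1→N: 40 × 15 = 600
  Mill2→L: 30 × 4 = 120
  Mill3→N: 50 × 4 = 200
Total cost = 1590.
So Mill1→L carries 5 sacks.

5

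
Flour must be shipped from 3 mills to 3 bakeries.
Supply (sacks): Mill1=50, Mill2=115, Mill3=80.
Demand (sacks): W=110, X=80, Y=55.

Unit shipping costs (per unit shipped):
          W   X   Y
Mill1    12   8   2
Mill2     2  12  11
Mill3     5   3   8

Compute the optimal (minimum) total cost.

615

A cheapest plan:
  Mill1–Y: 50 × 2 = 100
  Mill2–W: 110 × 2 = 220
  Mill2–Y: 5 × 11 = 55
  Mill3–X: 80 × 3 = 240
Total = 100 + 220 + 55 + 240 = 615.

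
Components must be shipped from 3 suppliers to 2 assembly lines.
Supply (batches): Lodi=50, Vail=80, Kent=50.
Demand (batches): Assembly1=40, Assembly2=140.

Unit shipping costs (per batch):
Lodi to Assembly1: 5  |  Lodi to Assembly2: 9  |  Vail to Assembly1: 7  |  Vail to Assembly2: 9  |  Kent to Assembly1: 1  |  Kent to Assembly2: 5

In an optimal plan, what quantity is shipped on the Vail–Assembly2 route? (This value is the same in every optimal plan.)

The minimum-cost plan:
  Lodi to Assembly1: 40 × 5 = 200
  Lodi to Assembly2: 10 × 9 = 90
  Vail to Assembly2: 80 × 9 = 720
  Kent to Assembly2: 50 × 5 = 250
Total cost = 1260.
So Vail→Assembly2 carries 80 batches.

80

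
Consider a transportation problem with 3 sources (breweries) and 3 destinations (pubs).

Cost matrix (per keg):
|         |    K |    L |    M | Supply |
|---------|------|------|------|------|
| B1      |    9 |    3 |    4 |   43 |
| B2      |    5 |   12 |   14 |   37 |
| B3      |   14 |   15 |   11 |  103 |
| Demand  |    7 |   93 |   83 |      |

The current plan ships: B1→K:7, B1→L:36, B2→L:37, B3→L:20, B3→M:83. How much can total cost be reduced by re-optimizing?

Current plan cost = 7·9 + 36·3 + 37·12 + 20·15 + 83·11 = 1828.
Optimal plan:
  B1→L: 43 × 3 = 129
  B2→K: 7 × 5 = 35
  B2→L: 30 × 12 = 360
  B3→L: 20 × 15 = 300
  B3→M: 83 × 11 = 913
Optimal cost = 1737.
Saving = 1828 − 1737 = 91.

91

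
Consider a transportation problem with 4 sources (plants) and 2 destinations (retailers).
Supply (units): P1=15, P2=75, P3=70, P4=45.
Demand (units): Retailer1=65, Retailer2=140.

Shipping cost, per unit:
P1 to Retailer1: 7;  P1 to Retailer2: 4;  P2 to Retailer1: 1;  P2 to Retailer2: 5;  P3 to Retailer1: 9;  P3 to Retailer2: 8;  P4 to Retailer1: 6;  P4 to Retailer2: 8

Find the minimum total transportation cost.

1095

One minimum-cost allocation:
  P1->Retailer2: 15 × 4 = 60
  P2->Retailer1: 65 × 1 = 65
  P2->Retailer2: 10 × 5 = 50
  P3->Retailer2: 70 × 8 = 560
  P4->Retailer2: 45 × 8 = 360
Total = 60 + 65 + 50 + 560 + 360 = 1095.
(Supply check: P1 ships 15; P2 ships 75; P3 ships 70; P4 ships 45.)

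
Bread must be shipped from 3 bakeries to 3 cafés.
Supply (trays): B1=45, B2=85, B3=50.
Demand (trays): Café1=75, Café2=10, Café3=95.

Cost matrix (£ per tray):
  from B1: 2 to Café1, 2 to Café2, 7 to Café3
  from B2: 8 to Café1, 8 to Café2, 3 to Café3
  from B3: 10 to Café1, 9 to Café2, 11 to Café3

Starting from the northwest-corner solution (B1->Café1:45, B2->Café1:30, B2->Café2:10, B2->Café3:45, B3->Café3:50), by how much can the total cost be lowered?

Current plan cost = 45·2 + 30·8 + 10·8 + 45·3 + 50·11 = £1095.
Optimal plan:
  B1->Café1: 45 trays
  B2->Café3: 85 trays
  B3->Café1: 30 trays
  B3->Café2: 10 trays
  B3->Café3: 10 trays
Optimal cost = £845.
Saving = 1095 − 845 = £250.

250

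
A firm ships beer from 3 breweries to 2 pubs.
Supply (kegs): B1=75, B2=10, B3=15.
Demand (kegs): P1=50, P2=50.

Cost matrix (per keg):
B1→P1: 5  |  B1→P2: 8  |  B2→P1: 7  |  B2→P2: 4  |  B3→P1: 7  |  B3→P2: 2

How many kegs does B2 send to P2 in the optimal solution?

Solving gives:
  B1–P1: 50 × 5 = 250
  B1–P2: 25 × 8 = 200
  B2–P2: 10 × 4 = 40
  B3–P2: 15 × 2 = 30
Total cost = 520.
So B2→P2 carries 10 kegs.

10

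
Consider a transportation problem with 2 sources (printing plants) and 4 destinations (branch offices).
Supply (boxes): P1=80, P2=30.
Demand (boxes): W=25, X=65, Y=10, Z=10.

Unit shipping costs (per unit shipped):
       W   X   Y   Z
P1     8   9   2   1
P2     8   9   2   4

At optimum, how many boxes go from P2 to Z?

0

Optimal shipments:
  P1 to W: 25 × 8 = 200
  P1 to X: 35 × 9 = 315
  P1 to Y: 10 × 2 = 20
  P1 to Z: 10 × 1 = 10
  P2 to X: 30 × 9 = 270
Total cost = 815.
The route P2→Z is not used.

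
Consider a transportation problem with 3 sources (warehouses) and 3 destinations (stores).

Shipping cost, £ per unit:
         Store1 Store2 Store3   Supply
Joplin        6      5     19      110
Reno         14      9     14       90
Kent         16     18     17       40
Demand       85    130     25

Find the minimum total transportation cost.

Optimal allocation:
  Joplin to Store1: 70 × £6 = £420
  Joplin to Store2: 40 × £5 = £200
  Reno to Store2: 90 × £9 = £810
  Kent to Store1: 15 × £16 = £240
  Kent to Store3: 25 × £17 = £425
Total = 420 + 200 + 810 + 240 + 425 = £2095.

2095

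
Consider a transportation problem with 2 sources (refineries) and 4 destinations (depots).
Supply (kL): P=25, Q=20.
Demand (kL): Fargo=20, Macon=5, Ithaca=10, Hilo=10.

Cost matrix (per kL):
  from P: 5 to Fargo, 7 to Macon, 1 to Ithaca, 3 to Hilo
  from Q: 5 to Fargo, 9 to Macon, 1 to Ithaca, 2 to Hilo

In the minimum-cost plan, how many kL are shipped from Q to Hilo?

10

Solving gives:
  P→Fargo: 20 × 5 = 100
  P→Macon: 5 × 7 = 35
  Q→Ithaca: 10 × 1 = 10
  Q→Hilo: 10 × 2 = 20
Total cost = 165.
So Q→Hilo carries 10 kL.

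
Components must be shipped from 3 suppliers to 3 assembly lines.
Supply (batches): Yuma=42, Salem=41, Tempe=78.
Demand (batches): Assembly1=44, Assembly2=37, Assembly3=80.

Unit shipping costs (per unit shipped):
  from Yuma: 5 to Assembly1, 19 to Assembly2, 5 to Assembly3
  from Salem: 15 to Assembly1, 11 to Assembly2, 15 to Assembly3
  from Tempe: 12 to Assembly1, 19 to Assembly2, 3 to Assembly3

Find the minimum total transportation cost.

An optimal shipping plan:
  Yuma to Assembly1: 40 × 5 = 200
  Yuma to Assembly3: 2 × 5 = 10
  Salem to Assembly1: 4 × 15 = 60
  Salem to Assembly2: 37 × 11 = 407
  Tempe to Assembly3: 78 × 3 = 234
Total = 200 + 10 + 60 + 407 + 234 = 911.
(Supply check: Yuma ships 42; Salem ships 41; Tempe ships 78.)

911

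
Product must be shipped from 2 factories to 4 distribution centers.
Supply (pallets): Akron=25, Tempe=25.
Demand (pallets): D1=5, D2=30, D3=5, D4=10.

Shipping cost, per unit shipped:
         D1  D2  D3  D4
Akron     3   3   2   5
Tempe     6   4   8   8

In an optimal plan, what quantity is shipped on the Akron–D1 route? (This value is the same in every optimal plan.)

The minimum-cost plan:
  Akron->D1: 5 × 3 = 15
  Akron->D2: 5 × 3 = 15
  Akron->D3: 5 × 2 = 10
  Akron->D4: 10 × 5 = 50
  Tempe->D2: 25 × 4 = 100
Total cost = 190.
So Akron→D1 carries 5 pallets.

5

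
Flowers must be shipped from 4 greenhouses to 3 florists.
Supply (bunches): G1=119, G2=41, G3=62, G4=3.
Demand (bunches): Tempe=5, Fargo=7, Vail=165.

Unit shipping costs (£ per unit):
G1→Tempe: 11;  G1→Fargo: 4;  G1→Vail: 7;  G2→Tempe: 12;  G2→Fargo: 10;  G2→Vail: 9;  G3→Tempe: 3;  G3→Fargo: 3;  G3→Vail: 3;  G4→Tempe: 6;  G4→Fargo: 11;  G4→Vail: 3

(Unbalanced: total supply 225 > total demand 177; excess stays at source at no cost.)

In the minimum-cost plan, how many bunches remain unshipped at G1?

An optimal plan:
  G1→Fargo: 7 × £4 = £28
  G1→Vail: 105 × £7 = £735
  G3→Tempe: 5 × £3 = £15
  G3→Vail: 57 × £3 = £171
  G4→Vail: 3 × £3 = £9
Total cost = £958.
G1 ships 112 of its 119, leaving 7.

7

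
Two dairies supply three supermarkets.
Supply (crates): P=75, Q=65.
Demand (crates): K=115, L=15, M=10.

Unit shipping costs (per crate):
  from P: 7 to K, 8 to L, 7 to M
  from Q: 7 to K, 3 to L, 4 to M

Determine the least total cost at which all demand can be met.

890

Optimal allocation:
  P->K: 75 × 7 = 525
  Q->K: 40 × 7 = 280
  Q->L: 15 × 3 = 45
  Q->M: 10 × 4 = 40
Total = 525 + 280 + 45 + 40 = 890.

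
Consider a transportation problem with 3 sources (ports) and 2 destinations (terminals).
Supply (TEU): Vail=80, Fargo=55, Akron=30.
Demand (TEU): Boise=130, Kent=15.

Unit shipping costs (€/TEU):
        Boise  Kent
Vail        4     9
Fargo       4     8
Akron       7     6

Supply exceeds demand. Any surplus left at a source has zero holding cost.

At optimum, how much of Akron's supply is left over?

15

Minimum-cost shipments:
  Vail–Boise: 75 TEU
  Fargo–Boise: 55 TEU
  Akron–Kent: 15 TEU
Total cost = €610.
Akron ships 15 of its 30, leaving 15.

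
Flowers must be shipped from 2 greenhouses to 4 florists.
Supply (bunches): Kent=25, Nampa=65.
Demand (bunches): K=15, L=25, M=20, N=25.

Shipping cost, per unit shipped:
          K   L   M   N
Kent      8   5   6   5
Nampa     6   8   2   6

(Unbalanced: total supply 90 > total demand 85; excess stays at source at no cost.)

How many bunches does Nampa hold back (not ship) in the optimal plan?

Minimum-cost shipments:
  Kent–L: 25 × 5 = 125
  Nampa–K: 15 × 6 = 90
  Nampa–M: 20 × 2 = 40
  Nampa–N: 25 × 6 = 150
Total cost = 405.
Nampa ships 60 of its 65, leaving 5.

5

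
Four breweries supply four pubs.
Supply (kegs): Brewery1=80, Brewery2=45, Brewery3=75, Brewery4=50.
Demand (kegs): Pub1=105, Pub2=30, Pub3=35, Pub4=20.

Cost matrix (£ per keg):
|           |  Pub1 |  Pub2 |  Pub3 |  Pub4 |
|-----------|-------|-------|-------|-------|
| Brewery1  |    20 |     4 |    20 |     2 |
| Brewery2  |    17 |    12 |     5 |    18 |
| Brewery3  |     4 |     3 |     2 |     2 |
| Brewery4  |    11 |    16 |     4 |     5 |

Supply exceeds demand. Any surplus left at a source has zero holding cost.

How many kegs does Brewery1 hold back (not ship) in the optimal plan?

An optimal plan:
  Brewery1–Pub2: 30 × £4 = £120
  Brewery1–Pub4: 20 × £2 = £40
  Brewery2–Pub3: 15 × £5 = £75
  Brewery3–Pub1: 75 × £4 = £300
  Brewery4–Pub1: 30 × £11 = £330
  Brewery4–Pub3: 20 × £4 = £80
Total cost = £945.
Brewery1 ships 50 of its 80, leaving 30.

30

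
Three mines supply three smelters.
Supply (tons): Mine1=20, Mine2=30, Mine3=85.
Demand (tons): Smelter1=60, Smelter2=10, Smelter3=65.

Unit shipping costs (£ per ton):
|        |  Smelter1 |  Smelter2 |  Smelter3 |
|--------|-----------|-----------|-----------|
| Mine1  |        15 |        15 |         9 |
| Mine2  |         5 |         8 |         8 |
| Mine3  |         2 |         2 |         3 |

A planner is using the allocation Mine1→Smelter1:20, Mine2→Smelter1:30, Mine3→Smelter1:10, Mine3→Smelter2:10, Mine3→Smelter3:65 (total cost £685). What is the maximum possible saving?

Current plan cost = 20·15 + 30·5 + 10·2 + 10·2 + 65·3 = £685.
Optimal plan:
  Mine1->Smelter3: 20 × £9 = £180
  Mine2->Smelter1: 30 × £5 = £150
  Mine3->Smelter1: 30 × £2 = £60
  Mine3->Smelter2: 10 × £2 = £20
  Mine3->Smelter3: 45 × £3 = £135
Optimal cost = £545.
Saving = 685 − 545 = £140.

140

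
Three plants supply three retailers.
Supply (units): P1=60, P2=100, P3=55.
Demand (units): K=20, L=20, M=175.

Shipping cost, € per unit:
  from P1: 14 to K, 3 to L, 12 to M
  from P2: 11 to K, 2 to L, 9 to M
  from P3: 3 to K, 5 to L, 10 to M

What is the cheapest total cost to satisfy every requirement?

1850

Optimal allocation:
  P1->L: 20 × €3 = €60
  P1->M: 40 × €12 = €480
  P2->M: 100 × €9 = €900
  P3->K: 20 × €3 = €60
  P3->M: 35 × €10 = €350
Total = 60 + 480 + 900 + 60 + 350 = €1850.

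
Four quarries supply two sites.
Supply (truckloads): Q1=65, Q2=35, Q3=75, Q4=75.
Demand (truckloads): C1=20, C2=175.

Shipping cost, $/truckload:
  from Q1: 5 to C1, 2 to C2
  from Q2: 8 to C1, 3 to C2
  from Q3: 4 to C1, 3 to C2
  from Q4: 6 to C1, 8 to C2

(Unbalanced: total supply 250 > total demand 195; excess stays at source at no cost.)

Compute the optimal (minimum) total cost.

Optimal allocation:
  Q1→C2: 65 × $2 = $130
  Q2→C2: 35 × $3 = $105
  Q3→C2: 75 × $3 = $225
  Q4→C1: 20 × $6 = $120
Total = 130 + 105 + 225 + 120 = $580.

580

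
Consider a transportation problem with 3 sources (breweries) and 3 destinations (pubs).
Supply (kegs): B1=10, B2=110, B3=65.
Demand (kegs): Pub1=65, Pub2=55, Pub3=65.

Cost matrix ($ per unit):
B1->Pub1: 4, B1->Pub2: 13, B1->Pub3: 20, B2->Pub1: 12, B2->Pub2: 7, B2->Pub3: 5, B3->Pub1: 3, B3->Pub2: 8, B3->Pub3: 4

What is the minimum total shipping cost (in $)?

A cheapest plan:
  B1→Pub1: 10 kegs
  B2→Pub2: 55 kegs
  B2→Pub3: 55 kegs
  B3→Pub1: 55 kegs
  B3→Pub3: 10 kegs
Total cost = $905.
(Supply check: B1 ships 10; B2 ships 110; B3 ships 65.)

905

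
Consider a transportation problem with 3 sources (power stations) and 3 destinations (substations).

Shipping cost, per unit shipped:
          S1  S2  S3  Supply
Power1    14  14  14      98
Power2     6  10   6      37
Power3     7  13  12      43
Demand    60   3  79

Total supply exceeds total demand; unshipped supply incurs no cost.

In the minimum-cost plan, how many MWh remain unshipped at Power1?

36

Minimum-cost shipments:
  Power1->S2: 3 MWh
  Power1->S3: 59 MWh
  Power2->S1: 17 MWh
  Power2->S3: 20 MWh
  Power3->S1: 43 MWh
Total cost = 1391.
Power1 ships 62 of its 98, leaving 36.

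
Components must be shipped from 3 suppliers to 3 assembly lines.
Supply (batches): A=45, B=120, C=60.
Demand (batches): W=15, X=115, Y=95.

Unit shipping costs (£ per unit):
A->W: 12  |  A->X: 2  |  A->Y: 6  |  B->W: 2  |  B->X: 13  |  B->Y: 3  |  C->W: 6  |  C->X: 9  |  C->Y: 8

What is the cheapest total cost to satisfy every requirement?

1075

A cheapest plan:
  A->X: 45 × £2 = £90
  B->W: 15 × £2 = £30
  B->X: 10 × £13 = £130
  B->Y: 95 × £3 = £285
  C->X: 60 × £9 = £540
Total = 90 + 30 + 130 + 285 + 540 = £1075.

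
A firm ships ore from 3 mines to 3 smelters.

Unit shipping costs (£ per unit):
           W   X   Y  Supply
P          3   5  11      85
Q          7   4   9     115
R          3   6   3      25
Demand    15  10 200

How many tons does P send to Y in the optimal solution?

The minimum-cost plan:
  P->W: 15 tons
  P->X: 10 tons
  P->Y: 60 tons
  Q->Y: 115 tons
  R->Y: 25 tons
Total cost = £1865.
So P→Y carries 60 tons.

60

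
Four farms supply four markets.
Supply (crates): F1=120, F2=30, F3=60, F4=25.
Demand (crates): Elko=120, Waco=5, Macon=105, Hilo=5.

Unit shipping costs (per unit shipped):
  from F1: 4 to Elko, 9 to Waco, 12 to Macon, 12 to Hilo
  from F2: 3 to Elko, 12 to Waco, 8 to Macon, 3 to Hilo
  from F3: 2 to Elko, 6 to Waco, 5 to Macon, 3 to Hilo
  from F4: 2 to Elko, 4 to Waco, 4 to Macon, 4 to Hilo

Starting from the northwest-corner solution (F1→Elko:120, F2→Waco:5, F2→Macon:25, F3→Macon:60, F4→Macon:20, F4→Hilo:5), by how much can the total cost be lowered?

45

Current plan cost = 120·4 + 5·12 + 25·8 + 60·5 + 20·4 + 5·4 = 1140.
Optimal plan:
  F1→Elko: 115 × 4 = 460
  F1→Waco: 5 × 9 = 45
  F2→Elko: 5 × 3 = 15
  F2→Macon: 20 × 8 = 160
  F2→Hilo: 5 × 3 = 15
  F3→Macon: 60 × 5 = 300
  F4→Macon: 25 × 4 = 100
Optimal cost = 1095.
Saving = 1140 − 1095 = 45.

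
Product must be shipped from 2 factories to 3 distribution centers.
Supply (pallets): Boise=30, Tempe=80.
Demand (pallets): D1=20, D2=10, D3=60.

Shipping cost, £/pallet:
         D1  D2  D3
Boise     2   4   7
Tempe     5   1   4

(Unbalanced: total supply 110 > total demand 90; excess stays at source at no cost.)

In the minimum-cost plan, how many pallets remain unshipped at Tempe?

An optimal plan:
  Boise->D1: 20 × £2 = £40
  Tempe->D2: 10 × £1 = £10
  Tempe->D3: 60 × £4 = £240
Total cost = £290.
Tempe ships 70 of its 80, leaving 10.

10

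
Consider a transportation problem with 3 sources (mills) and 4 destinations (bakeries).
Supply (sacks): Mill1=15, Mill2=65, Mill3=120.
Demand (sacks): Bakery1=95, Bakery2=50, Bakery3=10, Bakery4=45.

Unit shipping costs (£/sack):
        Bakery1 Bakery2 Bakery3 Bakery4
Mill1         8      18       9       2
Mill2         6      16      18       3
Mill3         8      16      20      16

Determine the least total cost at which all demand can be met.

1730

Optimal allocation:
  Mill1->Bakery3: 10 × £9 = £90
  Mill1->Bakery4: 5 × £2 = £10
  Mill2->Bakery1: 25 × £6 = £150
  Mill2->Bakery4: 40 × £3 = £120
  Mill3->Bakery1: 70 × £8 = £560
  Mill3->Bakery2: 50 × £16 = £800
Total = 90 + 10 + 150 + 120 + 560 + 800 = £1730.
(Supply check: Mill1 ships 15; Mill2 ships 65; Mill3 ships 120.)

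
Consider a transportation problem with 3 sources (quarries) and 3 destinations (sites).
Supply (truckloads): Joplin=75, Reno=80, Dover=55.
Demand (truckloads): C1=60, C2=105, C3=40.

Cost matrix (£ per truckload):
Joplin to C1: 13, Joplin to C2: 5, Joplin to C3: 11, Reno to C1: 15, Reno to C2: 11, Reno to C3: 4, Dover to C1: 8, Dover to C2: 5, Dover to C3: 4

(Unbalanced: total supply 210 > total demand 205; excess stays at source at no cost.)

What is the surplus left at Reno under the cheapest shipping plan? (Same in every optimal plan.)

5

Minimum-cost shipments:
  Joplin to C2: 75 × £5 = £375
  Reno to C1: 5 × £15 = £75
  Reno to C2: 30 × £11 = £330
  Reno to C3: 40 × £4 = £160
  Dover to C1: 55 × £8 = £440
Total cost = £1380.
Reno ships 75 of its 80, leaving 5.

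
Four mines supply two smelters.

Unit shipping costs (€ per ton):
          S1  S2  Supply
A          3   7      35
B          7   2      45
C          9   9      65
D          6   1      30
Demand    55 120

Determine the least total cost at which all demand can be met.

A cheapest plan:
  A–S1: 35 tons
  B–S2: 45 tons
  C–S1: 20 tons
  C–S2: 45 tons
  D–S2: 30 tons
Total cost = €810.

810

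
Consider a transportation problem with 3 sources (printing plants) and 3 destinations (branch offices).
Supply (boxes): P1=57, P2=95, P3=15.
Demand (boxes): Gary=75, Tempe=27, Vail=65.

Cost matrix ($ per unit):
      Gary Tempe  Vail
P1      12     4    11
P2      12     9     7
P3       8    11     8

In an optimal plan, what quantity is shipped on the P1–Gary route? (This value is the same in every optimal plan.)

The minimum-cost plan:
  P1->Gary: 30 boxes
  P1->Tempe: 27 boxes
  P2->Gary: 30 boxes
  P2->Vail: 65 boxes
  P3->Gary: 15 boxes
Total cost = $1403.
So P1→Gary carries 30 boxes.

30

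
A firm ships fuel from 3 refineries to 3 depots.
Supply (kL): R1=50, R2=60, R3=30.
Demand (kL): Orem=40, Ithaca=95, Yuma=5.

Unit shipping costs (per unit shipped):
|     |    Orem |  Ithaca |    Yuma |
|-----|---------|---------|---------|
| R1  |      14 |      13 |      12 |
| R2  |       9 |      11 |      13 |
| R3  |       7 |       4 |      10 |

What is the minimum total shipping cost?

A cheapest plan:
  R1 to Ithaca: 45 kL
  R1 to Yuma: 5 kL
  R2 to Orem: 40 kL
  R2 to Ithaca: 20 kL
  R3 to Ithaca: 30 kL
Total cost = 1345.

1345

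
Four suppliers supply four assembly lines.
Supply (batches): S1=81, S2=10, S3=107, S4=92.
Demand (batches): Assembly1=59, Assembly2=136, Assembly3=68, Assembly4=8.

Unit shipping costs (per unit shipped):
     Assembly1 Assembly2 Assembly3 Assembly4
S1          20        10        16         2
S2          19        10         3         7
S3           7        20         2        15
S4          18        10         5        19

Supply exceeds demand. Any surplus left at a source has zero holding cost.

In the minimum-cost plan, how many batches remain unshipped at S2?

0

An optimal plan:
  S1->Assembly2: 73 × 10 = 730
  S1->Assembly4: 8 × 2 = 16
  S2->Assembly3: 10 × 3 = 30
  S3->Assembly1: 59 × 7 = 413
  S3->Assembly3: 48 × 2 = 96
  S4->Assembly2: 63 × 10 = 630
  S4->Assembly3: 10 × 5 = 50
Total cost = 1965.
S2 ships 10 of its 10, leaving 0.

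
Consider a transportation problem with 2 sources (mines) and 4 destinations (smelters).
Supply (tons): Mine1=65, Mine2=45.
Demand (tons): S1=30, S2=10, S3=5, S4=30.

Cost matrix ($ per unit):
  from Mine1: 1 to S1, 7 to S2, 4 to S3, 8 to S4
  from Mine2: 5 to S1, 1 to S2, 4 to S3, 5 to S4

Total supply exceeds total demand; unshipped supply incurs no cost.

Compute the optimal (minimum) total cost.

One minimum-cost allocation:
  Mine1->S1: 30 × $1 = $30
  Mine1->S3: 5 × $4 = $20
  Mine2->S2: 10 × $1 = $10
  Mine2->S4: 30 × $5 = $150
Total = 30 + 20 + 10 + 150 = $210.

210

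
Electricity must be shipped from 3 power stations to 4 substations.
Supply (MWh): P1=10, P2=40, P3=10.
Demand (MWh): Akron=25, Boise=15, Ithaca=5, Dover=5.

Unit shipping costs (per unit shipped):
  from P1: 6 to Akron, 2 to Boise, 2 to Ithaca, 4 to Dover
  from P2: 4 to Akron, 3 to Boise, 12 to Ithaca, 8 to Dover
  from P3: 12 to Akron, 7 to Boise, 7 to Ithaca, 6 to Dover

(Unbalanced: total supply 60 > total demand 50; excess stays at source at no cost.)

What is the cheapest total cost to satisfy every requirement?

An optimal shipping plan:
  P1 to Ithaca: 5 × 2 = 10
  P1 to Dover: 5 × 4 = 20
  P2 to Akron: 25 × 4 = 100
  P2 to Boise: 15 × 3 = 45
Total = 10 + 20 + 100 + 45 = 175.
(Supply check: P1 ships 10; P2 ships 40; P3 ships 0.)

175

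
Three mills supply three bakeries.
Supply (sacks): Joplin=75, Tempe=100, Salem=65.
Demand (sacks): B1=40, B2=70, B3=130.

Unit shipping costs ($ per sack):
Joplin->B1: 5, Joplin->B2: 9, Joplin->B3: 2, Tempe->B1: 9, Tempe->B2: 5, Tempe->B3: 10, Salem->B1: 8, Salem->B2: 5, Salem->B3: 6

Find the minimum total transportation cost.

An optimal shipping plan:
  Joplin–B3: 75 × $2 = $150
  Tempe–B1: 30 × $9 = $270
  Tempe–B2: 70 × $5 = $350
  Salem–B1: 10 × $8 = $80
  Salem–B3: 55 × $6 = $330
Total = 150 + 270 + 350 + 80 + 330 = $1180.

1180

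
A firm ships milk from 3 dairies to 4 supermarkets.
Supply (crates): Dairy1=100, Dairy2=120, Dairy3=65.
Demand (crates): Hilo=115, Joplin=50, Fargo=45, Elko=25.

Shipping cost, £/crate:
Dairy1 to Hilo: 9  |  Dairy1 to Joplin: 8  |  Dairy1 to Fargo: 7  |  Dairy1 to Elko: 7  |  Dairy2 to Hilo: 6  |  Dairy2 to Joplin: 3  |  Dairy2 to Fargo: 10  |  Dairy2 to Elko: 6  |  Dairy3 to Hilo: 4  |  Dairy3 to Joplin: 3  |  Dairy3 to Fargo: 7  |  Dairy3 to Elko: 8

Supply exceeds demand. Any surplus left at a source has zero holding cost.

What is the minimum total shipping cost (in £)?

1180

One minimum-cost allocation:
  Dairy1->Fargo: 45 × £7 = £315
  Dairy1->Elko: 5 × £7 = £35
  Dairy2->Hilo: 50 × £6 = £300
  Dairy2->Joplin: 50 × £3 = £150
  Dairy2->Elko: 20 × £6 = £120
  Dairy3->Hilo: 65 × £4 = £260
Total = 315 + 35 + 300 + 150 + 120 + 260 = £1180.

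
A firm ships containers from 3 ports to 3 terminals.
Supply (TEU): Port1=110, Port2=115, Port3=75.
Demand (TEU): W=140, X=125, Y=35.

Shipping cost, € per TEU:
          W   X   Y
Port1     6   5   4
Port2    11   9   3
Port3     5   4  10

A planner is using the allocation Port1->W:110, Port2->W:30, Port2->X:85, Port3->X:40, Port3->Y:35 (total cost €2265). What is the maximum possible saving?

Current plan cost = 110·6 + 30·11 + 85·9 + 40·4 + 35·10 = €2265.
Optimal plan:
  Port1→W: 65 TEU
  Port1→X: 45 TEU
  Port2→X: 80 TEU
  Port2→Y: 35 TEU
  Port3→W: 75 TEU
Optimal cost = €1815.
Saving = 2265 − 1815 = €450.

450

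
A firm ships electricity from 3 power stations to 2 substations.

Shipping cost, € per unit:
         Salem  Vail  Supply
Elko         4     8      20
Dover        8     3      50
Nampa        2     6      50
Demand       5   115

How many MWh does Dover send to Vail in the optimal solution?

50

Solving gives:
  Elko→Salem: 5 × €4 = €20
  Elko→Vail: 15 × €8 = €120
  Dover→Vail: 50 × €3 = €150
  Nampa→Vail: 50 × €6 = €300
Total cost = €590.
So Dover→Vail carries 50 MWh.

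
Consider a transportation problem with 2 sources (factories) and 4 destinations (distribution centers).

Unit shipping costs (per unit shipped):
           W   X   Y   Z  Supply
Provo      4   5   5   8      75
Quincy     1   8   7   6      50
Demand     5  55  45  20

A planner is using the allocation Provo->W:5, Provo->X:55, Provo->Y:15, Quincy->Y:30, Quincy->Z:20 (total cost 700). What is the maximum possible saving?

Current plan cost = 5·4 + 55·5 + 15·5 + 30·7 + 20·6 = 700.
Optimal plan:
  Provo to X: 55 × 5 = 275
  Provo to Y: 20 × 5 = 100
  Quincy to W: 5 × 1 = 5
  Quincy to Y: 25 × 7 = 175
  Quincy to Z: 20 × 6 = 120
Optimal cost = 675.
Saving = 700 − 675 = 25.

25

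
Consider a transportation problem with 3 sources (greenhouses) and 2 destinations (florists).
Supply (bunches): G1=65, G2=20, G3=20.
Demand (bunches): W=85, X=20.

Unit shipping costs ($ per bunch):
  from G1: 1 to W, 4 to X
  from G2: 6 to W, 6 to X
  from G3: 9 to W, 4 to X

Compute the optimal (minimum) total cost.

265

A cheapest plan:
  G1→W: 65 × $1 = $65
  G2→W: 20 × $6 = $120
  G3→X: 20 × $4 = $80
Total = 65 + 120 + 80 = $265.
(Supply check: G1 ships 65; G2 ships 20; G3 ships 20.)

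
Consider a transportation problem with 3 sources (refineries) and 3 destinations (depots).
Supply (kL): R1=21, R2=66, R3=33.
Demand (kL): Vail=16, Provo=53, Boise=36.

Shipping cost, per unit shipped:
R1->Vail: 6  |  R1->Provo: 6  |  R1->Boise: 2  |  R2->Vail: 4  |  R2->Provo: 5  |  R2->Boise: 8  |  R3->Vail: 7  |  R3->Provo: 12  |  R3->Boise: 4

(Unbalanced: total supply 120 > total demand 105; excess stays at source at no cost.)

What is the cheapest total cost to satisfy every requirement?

440

An optimal shipping plan:
  R1–Provo: 3 × 6 = 18
  R1–Boise: 18 × 2 = 36
  R2–Vail: 16 × 4 = 64
  R2–Provo: 50 × 5 = 250
  R3–Boise: 18 × 4 = 72
Total = 18 + 36 + 64 + 250 + 72 = 440.
(Supply check: R1 ships 21; R2 ships 66; R3 ships 18.)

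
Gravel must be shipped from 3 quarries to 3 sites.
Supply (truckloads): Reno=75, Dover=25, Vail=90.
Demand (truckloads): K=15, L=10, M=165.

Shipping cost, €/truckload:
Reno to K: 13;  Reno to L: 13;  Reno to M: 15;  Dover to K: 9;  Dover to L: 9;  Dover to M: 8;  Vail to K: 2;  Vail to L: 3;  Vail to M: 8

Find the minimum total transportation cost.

One minimum-cost allocation:
  Reno to M: 75 truckloads
  Dover to M: 25 truckloads
  Vail to K: 15 truckloads
  Vail to L: 10 truckloads
  Vail to M: 65 truckloads
Total cost = €1905.
(Supply check: Reno ships 75; Dover ships 25; Vail ships 90.)

1905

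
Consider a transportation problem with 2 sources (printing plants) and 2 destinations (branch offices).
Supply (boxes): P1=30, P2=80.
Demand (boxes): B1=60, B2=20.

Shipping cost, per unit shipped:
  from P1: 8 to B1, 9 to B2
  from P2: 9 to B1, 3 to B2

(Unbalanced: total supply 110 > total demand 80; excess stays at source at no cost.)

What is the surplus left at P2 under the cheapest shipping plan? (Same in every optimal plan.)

Minimum-cost shipments:
  P1–B1: 30 × 8 = 240
  P2–B1: 30 × 9 = 270
  P2–B2: 20 × 3 = 60
Total cost = 570.
P2 ships 50 of its 80, leaving 30.

30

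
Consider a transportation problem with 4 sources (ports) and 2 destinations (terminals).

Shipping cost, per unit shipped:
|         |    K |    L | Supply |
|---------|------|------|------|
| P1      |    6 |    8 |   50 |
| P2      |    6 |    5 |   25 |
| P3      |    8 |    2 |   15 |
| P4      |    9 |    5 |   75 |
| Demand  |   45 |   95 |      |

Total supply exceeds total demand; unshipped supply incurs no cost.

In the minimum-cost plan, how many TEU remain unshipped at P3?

0

Minimum-cost shipments:
  P1->K: 25 × 6 = 150
  P2->K: 20 × 6 = 120
  P2->L: 5 × 5 = 25
  P3->L: 15 × 2 = 30
  P4->L: 75 × 5 = 375
Total cost = 700.
P3 ships 15 of its 15, leaving 0.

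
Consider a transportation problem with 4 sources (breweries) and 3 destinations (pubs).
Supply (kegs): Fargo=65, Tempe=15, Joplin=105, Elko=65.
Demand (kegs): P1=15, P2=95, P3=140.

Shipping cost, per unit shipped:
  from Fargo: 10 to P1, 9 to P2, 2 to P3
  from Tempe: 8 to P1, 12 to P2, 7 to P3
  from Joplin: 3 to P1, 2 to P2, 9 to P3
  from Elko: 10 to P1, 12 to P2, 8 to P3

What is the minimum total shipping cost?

One minimum-cost allocation:
  Fargo->P3: 65 kegs
  Tempe->P1: 5 kegs
  Tempe->P3: 10 kegs
  Joplin->P1: 10 kegs
  Joplin->P2: 95 kegs
  Elko->P3: 65 kegs
Total cost = 980.

980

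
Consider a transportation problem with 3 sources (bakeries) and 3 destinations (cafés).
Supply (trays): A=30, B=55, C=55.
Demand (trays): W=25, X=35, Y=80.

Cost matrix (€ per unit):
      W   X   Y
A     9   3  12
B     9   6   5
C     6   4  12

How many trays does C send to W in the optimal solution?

25

The minimum-cost plan:
  A→X: 30 trays
  B→Y: 55 trays
  C→W: 25 trays
  C→X: 5 trays
  C→Y: 25 trays
Total cost = €835.
So C→W carries 25 trays.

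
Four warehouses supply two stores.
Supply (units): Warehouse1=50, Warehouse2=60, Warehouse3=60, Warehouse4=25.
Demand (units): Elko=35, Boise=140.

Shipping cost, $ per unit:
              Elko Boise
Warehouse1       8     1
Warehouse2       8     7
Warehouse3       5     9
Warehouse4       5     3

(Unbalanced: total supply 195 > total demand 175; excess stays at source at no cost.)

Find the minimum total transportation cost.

An optimal shipping plan:
  Warehouse1–Boise: 50 × $1 = $50
  Warehouse2–Boise: 60 × $7 = $420
  Warehouse3–Elko: 35 × $5 = $175
  Warehouse3–Boise: 5 × $9 = $45
  Warehouse4–Boise: 25 × $3 = $75
Total = 50 + 420 + 175 + 45 + 75 = $765.

765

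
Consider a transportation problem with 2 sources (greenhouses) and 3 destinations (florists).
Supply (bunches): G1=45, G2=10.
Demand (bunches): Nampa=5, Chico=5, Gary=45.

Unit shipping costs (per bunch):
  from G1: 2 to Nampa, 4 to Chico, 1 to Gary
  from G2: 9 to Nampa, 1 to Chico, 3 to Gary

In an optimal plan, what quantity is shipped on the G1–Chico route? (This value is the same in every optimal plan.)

The minimum-cost plan:
  G1→Nampa: 5 bunches
  G1→Gary: 40 bunches
  G2→Chico: 5 bunches
  G2→Gary: 5 bunches
Total cost = 70.
The route G1→Chico is not used.

0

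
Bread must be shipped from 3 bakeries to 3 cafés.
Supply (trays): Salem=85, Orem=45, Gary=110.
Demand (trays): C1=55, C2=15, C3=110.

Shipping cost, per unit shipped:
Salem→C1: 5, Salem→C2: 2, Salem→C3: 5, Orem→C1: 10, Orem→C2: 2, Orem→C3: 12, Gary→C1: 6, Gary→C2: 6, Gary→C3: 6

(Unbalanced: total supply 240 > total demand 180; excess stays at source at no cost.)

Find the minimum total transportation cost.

One minimum-cost allocation:
  Salem to C3: 85 × 5 = 425
  Orem to C2: 15 × 2 = 30
  Gary to C1: 55 × 6 = 330
  Gary to C3: 25 × 6 = 150
Total = 425 + 30 + 330 + 150 = 935.

935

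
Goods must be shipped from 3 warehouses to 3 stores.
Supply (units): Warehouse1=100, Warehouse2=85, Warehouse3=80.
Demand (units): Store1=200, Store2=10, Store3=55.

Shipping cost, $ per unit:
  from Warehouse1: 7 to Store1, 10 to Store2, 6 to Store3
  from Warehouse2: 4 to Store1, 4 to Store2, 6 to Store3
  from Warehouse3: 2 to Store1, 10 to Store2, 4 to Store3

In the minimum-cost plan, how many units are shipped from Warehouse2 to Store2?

Optimal shipments:
  Warehouse1 to Store1: 45 units
  Warehouse1 to Store3: 55 units
  Warehouse2 to Store1: 75 units
  Warehouse2 to Store2: 10 units
  Warehouse3 to Store1: 80 units
Total cost = $1145.
So Warehouse2→Store2 carries 10 units.

10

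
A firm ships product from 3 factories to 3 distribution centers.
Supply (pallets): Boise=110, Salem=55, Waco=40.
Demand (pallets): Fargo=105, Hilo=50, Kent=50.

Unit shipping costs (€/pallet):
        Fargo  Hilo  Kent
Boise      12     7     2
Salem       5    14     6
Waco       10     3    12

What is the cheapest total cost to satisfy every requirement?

One minimum-cost allocation:
  Boise to Fargo: 50 × €12 = €600
  Boise to Hilo: 10 × €7 = €70
  Boise to Kent: 50 × €2 = €100
  Salem to Fargo: 55 × €5 = €275
  Waco to Hilo: 40 × €3 = €120
Total = 600 + 70 + 100 + 275 + 120 = €1165.

1165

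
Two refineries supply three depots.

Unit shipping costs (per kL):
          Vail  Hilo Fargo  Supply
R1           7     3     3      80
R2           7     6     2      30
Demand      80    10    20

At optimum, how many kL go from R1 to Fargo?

0

Optimal shipments:
  R1->Vail: 70 × 7 = 490
  R1->Hilo: 10 × 3 = 30
  R2->Vail: 10 × 7 = 70
  R2->Fargo: 20 × 2 = 40
Total cost = 630.
The route R1→Fargo is not used.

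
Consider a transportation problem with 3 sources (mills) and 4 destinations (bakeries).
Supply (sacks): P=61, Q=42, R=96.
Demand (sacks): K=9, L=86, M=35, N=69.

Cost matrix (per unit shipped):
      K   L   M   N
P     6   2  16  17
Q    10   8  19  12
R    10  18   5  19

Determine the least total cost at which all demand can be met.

Optimal allocation:
  P→L: 61 sacks
  Q→L: 25 sacks
  Q→N: 17 sacks
  R→K: 9 sacks
  R→M: 35 sacks
  R→N: 52 sacks
Total cost = 1779.

1779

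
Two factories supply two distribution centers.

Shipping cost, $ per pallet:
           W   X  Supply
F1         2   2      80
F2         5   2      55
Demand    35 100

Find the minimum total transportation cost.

270

A cheapest plan:
  F1–W: 35 × $2 = $70
  F1–X: 45 × $2 = $90
  F2–X: 55 × $2 = $110
Total = 70 + 90 + 110 = $270.
(Supply check: F1 ships 80; F2 ships 55.)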